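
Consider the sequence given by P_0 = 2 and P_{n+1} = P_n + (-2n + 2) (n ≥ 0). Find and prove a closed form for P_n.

Claim: P_n = -n^2 + 3n + 2.

Base case: P_0 = 2, and -0^2 + 3·0 + 2 = 2.
Assume P_r = -r^2 + 3r + 2.
Then P_{r+1} = P_r + (-2r + 2) = (-r^2 + 3r + 2) + (-2r + 2) = -r^2 + r + 4,
and -(r+1)^2 + 3·(r+1) + 2 = -r^2 + r + 4.
Hence P_n = -n^2 + 3n + 2 for every n ≥ 0, by induction.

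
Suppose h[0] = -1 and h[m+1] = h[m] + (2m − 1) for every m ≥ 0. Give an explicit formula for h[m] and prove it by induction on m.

Claim: h[m] = m^2 − 2m − 1.

Base case: h[0] = -1, and 0^2 − 2·0 − 1 = -1.
Assume h[j] = j^2 − 2j − 1.
Then h[j+1] = h[j] + (2j − 1) = (j^2 − 2j − 1) + (2j − 1) = j^2 − 2,
and (j+1)^2 − 2·(j+1) − 1 = j^2 − 2.
Hence h[m] = m^2 − 2m − 1 for every m ≥ 0, by induction.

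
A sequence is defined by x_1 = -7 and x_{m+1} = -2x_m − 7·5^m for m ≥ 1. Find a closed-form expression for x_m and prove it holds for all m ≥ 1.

Claim: x_m = (-2)^m − 5^m.

Base case: x_1 = -7, and (-2)^1 − 5^1 = -2 − 5 = -7.
Assume x_k = (-2)^k − 5^k for some k ≥ 1.
Then x_{k+1} = -2x_k − 7·5^k = -2·((-2)^k − 5^k) − 7·5^k = (-2)^{k+1} + 2·5^k − 7·5^k = (-2)^{k+1} − 5·5^k = (-2)^{k+1} − 5^{k+1}.
By induction, x_m = (-2)^m − 5^m for all m ≥ 1.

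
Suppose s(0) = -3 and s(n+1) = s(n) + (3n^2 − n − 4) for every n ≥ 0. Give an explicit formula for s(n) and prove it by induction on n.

Claim: s(n) = n^3 − 2n^2 − 3n − 3.

Base case: s(0) = -3, and 0^3 − 2·0^2 − 3·0 − 3 = -3.
Assume s(m) = m^3 − 2m^2 − 3m − 3.
Then s(m+1) = s(m) + (3m^2 − m − 4) = (m^3 − 2m^2 − 3m − 3) + (3m^2 − m − 4) = m^3 + m^2 − 4m − 7,
and (m+1)^3 − 2·(m+1)^2 − 3·(m+1) − 3 = m^3 + m^2 − 4m − 7.
Hence s(n) = n^3 − 2n^2 − 3n − 3 for every n ≥ 0, by induction.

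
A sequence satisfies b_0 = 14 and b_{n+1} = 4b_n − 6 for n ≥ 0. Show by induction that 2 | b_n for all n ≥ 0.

Base case: b_0 = 14 = 2·7, so 2 | b_0.
Assume 2 | b_j, so b_j = 2t for some integer t.
Then b_{j+1} = 4b_j − 6 = 4·(2t) − 6 = 2(4t − 3), so 2 | b_{j+1}.
So the property holds for j+1, and by induction 2 | b_n for all n ≥ 0.

2 | b_n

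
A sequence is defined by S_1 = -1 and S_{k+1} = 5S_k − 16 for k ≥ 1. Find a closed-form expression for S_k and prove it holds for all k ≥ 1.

Claim: S_k = -5^k + 4.

Base case: S_1 = -1, and -5^1 + 4 = -5 + 4 = -1.
Assume S_m = -5^m + 4 for some m ≥ 1.
Then S_{m+1} = 5S_m − 16 = 5·(-5^m + 4) − 16 = -5^{m+1} + 20 − 16 = -5^{m+1} + 4.
This completes the inductive step, so S_k = -5^k + 4 for all k ≥ 1.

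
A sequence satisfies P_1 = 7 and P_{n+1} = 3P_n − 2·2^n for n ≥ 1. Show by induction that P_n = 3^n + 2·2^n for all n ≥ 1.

Base case: P_1 = 7, and 3^1 + 2·2^1 = 3 + 4 = 7.
Assume P_r = 3^r + 2·2^r for some r ≥ 1.
Then P_{r+1} = 3P_r − 2·2^r = 3·(3^r + 2·2^r) − 2·2^r = 3^{r+1} + 6·2^r − 2·2^r = 3^{r+1} + 4·2^r = 3^{r+1} + 2·2^{r+1}.
Hence P_n = 3^n + 2·2^n for every n ≥ 1, by induction.

P_n = 3^n + 2·2^n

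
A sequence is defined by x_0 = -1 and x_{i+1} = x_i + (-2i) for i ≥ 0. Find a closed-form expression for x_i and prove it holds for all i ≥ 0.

Claim: x_i = -i^2 + i − 1.

Base case: x_0 = -1, and -0^2 + 0 − 1 = -1.
Assume x_r = -r^2 + r − 1.
Then x_{r+1} = x_r + (-2r) = (-r^2 + r − 1) + (-2r) = -r^2 − r − 1,
and -(r+1)^2 + (r+1) − 1 = -r^2 − r − 1.
This completes the inductive step, so x_i = -i^2 + i − 1 for all i ≥ 0.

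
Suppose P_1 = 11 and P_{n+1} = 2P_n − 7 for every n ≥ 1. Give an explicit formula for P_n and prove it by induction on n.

Claim: P_n = 2^{n+1} + 7.

Base case: P_1 = 11, and 2^{1+1} + 7 = 4 + 7 = 11.
Assume P_k = 2^{k+1} + 7 for some k ≥ 1.
Then P_{k+1} = 2P_k − 7 = 2·(2^{k+1} + 7) − 7 = 2^{k+2} + 14 − 7 = 2^{k+2} + 7.
Hence P_n = 2^{n+1} + 7 for every n ≥ 1, by induction.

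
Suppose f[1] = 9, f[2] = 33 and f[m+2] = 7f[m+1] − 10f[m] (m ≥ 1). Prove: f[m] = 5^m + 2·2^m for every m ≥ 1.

Base cases: f[1] = 9 and 5^1 + 2·2^1 = 9; f[2] = 33 and 5^2 + 2·2^2 = 33.
Assume f[j] = 5^j + 2·2^j for all 1 ≤ j ≤ r, where r ≥ 2.
Then f[r+1] = 7f[r] − 10f[r−1] = 7·(5^r + 2·2^r) − 10·(5^{r−1} + 2·2^{r−1}) = (7·5 − 10)5^{r−1} + 2·(7·2 − 10)2^{r−1} = 25·5^{r−1} + 8·2^{r−1} = 5^{r+1} + 2·2^{r+1}.
So the formula holds for r+1, and by strong induction f[m] = 5^m + 2·2^m for all m ≥ 1.

f[m] = 5^m + 2·2^m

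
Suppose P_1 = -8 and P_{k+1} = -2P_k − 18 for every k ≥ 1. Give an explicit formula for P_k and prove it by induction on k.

Claim: P_k = (-2)^k − 6.

Base case: P_1 = -8, and (-2)^1 − 6 = -2 − 6 = -8.
Assume P_j = (-2)^j − 6 for some j ≥ 1.
Then P_{j+1} = -2P_j − 18 = -2·((-2)^j − 6) − 18 = -2·(-2)^j + 12 − 18 = (-2)^{j+1} − 6.
By induction, P_k = (-2)^k − 6 for all k ≥ 1.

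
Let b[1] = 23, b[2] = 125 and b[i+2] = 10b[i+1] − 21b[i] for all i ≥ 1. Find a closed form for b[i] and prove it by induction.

Claim: b[i] = 3·3^i + 2·7^i.

Base cases: b[1] = 23 and 3·3^1 + 2·7^1 = 23; b[2] = 125 and 3·3^2 + 2·7^2 = 125.
Assume b[j] = 3·3^j + 2·7^j for all 1 ≤ j ≤ k, where k ≥ 2.
Then b[k+1] = 10b[k] − 21b[k−1] = 10·(3·3^k + 2·7^k) − 21·(3·3^{k−1} + 2·7^{k−1}) = 3·(10·3 − 21)3^{k−1} + 2·(10·7 − 21)7^{k−1} = 27·3^{k−1} + 98·7^{k−1} = 3·3^{k+1} + 2·7^{k+1}.
Hence b[i] = 3·3^i + 2·7^i for every i ≥ 1, by strong induction.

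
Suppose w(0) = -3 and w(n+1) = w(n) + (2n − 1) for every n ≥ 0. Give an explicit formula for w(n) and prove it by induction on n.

Claim: w(n) = n^2 − 2n − 3.

Base case: w(0) = -3, and 0^2 − 2·0 − 3 = -3.
Assume w(j) = j^2 − 2j − 3.
Then w(j+1) = w(j) + (2j − 1) = (j^2 − 2j − 3) + (2j − 1) = j^2 − 4,
and (j+1)^2 − 2·(j+1) − 3 = j^2 − 4.
Hence w(n) = n^2 − 2n − 3 for every n ≥ 0, by induction.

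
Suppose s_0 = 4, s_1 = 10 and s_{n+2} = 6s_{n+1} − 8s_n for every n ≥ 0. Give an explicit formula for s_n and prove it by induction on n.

Claim: s_n = 3·2^n + 4^n.

Base cases: s_0 = 4 and 3·2^0 + 4^0 = 4; s_1 = 10 and 3·2^1 + 4^1 = 10.
Assume s_j = 3·2^j + 4^j for all 0 ≤ j ≤ m, where m ≥ 1.
Then s_{m+1} = 6s_m − 8s_{m−1} = 6·(3·2^m + 4^m) − 8·(3·2^{m−1} + 4^{m−1}) = 3·(6·2 − 8)2^{m−1} + (6·4 − 8)4^{m−1} = 12·2^{m−1} + 16·4^{m−1} = 3·2^{m+1} + 4^{m+1}.
Hence s_n = 3·2^n + 4^n for every n ≥ 0, by strong induction.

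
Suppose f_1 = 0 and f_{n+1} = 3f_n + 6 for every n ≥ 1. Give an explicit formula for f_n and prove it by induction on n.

Claim: f_n = 3^n − 3.

Base case: f_1 = 0, and 3^1 − 3 = 3 − 3 = 0.
Assume f_m = 3^m − 3 for some m ≥ 1.
Then f_{m+1} = 3f_m + 6 = 3·(3^m − 3) + 6 = 3^{m+1} − 9 + 6 = 3^{m+1} − 3.
By induction, f_n = 3^n − 3 for all n ≥ 1.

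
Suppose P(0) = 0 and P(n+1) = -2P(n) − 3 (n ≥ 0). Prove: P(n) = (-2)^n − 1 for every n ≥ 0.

Base case: P(0) = 0, and (-2)^0 − 1 = 1 − 1 = 0.
Assume P(k) = (-2)^k − 1 for some k ≥ 0.
Then P(k+1) = -2P(k) − 3 = -2·((-2)^k − 1) − 3 = -2·(-2)^k + 2 − 3 = (-2)^{k+1} − 1.
This completes the inductive step, so P(n) = (-2)^n − 1 for all n ≥ 0.

P(n) = (-2)^n − 1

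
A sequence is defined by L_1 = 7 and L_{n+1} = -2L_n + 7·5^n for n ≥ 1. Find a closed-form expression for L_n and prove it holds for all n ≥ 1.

Claim: L_n = -(-2)^n + 5^n.

Base case: L_1 = 7, and -(-2)^1 + 5^1 = 2 + 5 = 7.
Assume L_r = -(-2)^r + 5^r for some r ≥ 1.
Then L_{r+1} = -2L_r + 7·5^r = -2·(-(-2)^r + 5^r) + 7·5^r = -(-2)^{r+1} − 2·5^r + 7·5^r = -(-2)^{r+1} + 5·5^r = -(-2)^{r+1} + 5^{r+1}.
So the formula holds for r+1, and by induction L_n = -(-2)^n + 5^n for all n ≥ 1.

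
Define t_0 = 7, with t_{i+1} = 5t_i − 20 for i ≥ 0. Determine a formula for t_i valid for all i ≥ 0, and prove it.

Claim: t_i = 2·5^i + 5.

Base case: t_0 = 7, and 2·5^0 + 5 = 2 + 5 = 7.
Assume t_k = 2·5^k + 5 for some k ≥ 0.
Then t_{k+1} = 5t_k − 20 = 5·(2·5^k + 5) − 20 = 10·5^k + 25 − 20 = 2·5^{k+1} + 5.
Hence t_i = 2·5^i + 5 for every i ≥ 0, by induction.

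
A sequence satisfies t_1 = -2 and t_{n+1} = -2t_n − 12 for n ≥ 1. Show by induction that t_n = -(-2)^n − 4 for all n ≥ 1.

Base case: t_1 = -2, and -(-2)^1 − 4 = 2 − 4 = -2.
Assume t_j = -(-2)^j − 4 for some j ≥ 1.
Then t_{j+1} = -2t_j − 12 = -2·(-(-2)^j − 4) − 12 = 2·(-2)^j + 8 − 12 = -(-2)^{j+1} − 4.
So the formula holds for j+1, and by induction t_n = -(-2)^n − 4 for all n ≥ 1.

t_n = -(-2)^n − 4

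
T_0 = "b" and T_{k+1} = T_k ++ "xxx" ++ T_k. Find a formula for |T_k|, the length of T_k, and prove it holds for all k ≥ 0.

Claim: |T_k| = 2^{k+2} − 3.

Base case: |T_0| = 1, and 2^{0+2} − 3 = 1.
Assume |T_r| = 2^{r+2} − 3.
Then |T_{r+1}| = |T_r| + 3 + |T_r| = 2|T_r| + 3 = 2(2^{r+2} − 3) + 3 = 2^{r+3} − 6 + 3 = 2^{r+3} − 3.
Hence |T_k| = 2^{k+2} − 3 for every k ≥ 0, by induction.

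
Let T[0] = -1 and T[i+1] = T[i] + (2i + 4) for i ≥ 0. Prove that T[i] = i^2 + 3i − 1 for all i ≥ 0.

Base case: T[0] = -1, and 0^2 + 3·0 − 1 = -1.
Assume T[r] = r^2 + 3r − 1.
Then T[r+1] = T[r] + (2r + 4) = (r^2 + 3r − 1) + (2r + 4) = r^2 + 5r + 3,
and (r+1)^2 + 3·(r+1) − 1 = r^2 + 5r + 3.
Hence T[i] = i^2 + 3i − 1 for every i ≥ 0, by induction.

T[i] = i^2 + 3i − 1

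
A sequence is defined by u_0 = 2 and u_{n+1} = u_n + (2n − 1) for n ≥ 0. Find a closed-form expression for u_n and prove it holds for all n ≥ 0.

Claim: u_n = n^2 − 2n + 2.

Base case: u_0 = 2, and 0^2 − 2·0 + 2 = 2.
Assume u_j = j^2 − 2j + 2.
Then u_{j+1} = u_j + (2j − 1) = (j^2 − 2j + 2) + (2j − 1) = j^2 + 1,
and (j+1)^2 − 2·(j+1) + 2 = j^2 + 1.
This completes the inductive step, so u_n = n^2 − 2n + 2 for all n ≥ 0.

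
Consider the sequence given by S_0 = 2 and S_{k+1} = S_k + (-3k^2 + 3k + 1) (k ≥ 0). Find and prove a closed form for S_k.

Claim: S_k = -k^3 + 3k^2 − k + 2.

Base case: S_0 = 2, and -0^3 + 3·0^2 − 0 + 2 = 2.
Assume S_m = -m^3 + 3m^2 − m + 2.
Then S_{m+1} = S_m + (-3m^2 + 3m + 1) = (-m^3 + 3m^2 − m + 2) + (-3m^2 + 3m + 1) = -m^3 + 2m + 3,
and -(m+1)^3 + 3·(m+1)^2 − (m+1) + 2 = -m^3 + 2m + 3.
By induction, S_k = -k^3 + 3k^2 − k + 2 for all k ≥ 0.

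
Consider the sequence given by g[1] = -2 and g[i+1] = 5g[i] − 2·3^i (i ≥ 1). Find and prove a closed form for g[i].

Claim: g[i] = -5^i + 3^i.

Base case: g[1] = -2, and -5^1 + 3^1 = -5 + 3 = -2.
Assume g[j] = -5^j + 3^j for some j ≥ 1.
Then g[j+1] = 5g[j] − 2·3^j = 5·(-5^j + 3^j) − 2·3^j = -5^{j+1} + 5·3^j − 2·3^j = -5^{j+1} + 3·3^j = -5^{j+1} + 3^{j+1}.
This completes the inductive step, so g[i] = -5^i + 3^i for all i ≥ 1.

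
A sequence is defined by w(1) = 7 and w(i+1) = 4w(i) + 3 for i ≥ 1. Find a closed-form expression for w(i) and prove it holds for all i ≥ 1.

Claim: w(i) = 2·4^i − 1.

Base case: w(1) = 7, and 2·4^1 − 1 = 8 − 1 = 7.
Assume w(j) = 2·4^j − 1 for some j ≥ 1.
Then w(j+1) = 4w(j) + 3 = 4·(2·4^j − 1) + 3 = 8·4^j − 4 + 3 = 2·4^{j+1} − 1.
Hence w(i) = 2·4^i − 1 for every i ≥ 1, by induction.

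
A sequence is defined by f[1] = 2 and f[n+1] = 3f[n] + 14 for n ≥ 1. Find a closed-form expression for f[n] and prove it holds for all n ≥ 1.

Claim: f[n] = 3^{n+1} − 7.

Base case: f[1] = 2, and 3^{1+1} − 7 = 9 − 7 = 2.
Assume f[m] = 3^{m+1} − 7 for some m ≥ 1.
Then f[m+1] = 3f[m] + 14 = 3·(3^{m+1} − 7) + 14 = 3^{m+2} − 21 + 14 = 3^{m+2} − 7.
This completes the inductive step, so f[n] = 3^{n+1} − 7 for all n ≥ 1.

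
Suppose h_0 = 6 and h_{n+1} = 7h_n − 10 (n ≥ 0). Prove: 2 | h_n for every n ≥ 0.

Base case: h_0 = 6 = 2·3, so 2 | h_0.
Assume 2 | h_m, so h_m = 2t for some integer t.
Then h_{m+1} = 7h_m − 10 = 7·(2t) − 10 = 2(7t − 5), so 2 | h_{m+1}.
By induction, 2 | h_n for all n ≥ 0.

2 | h_n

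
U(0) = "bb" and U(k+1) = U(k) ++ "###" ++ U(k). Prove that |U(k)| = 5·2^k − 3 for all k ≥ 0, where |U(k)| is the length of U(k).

Base case: |U(0)| = 2, and 5·2^0 − 3 = 2.
Assume |U(m)| = 5·2^m − 3.
Then |U(m+1)| = |U(m)| + 3 + |U(m)| = 2|U(m)| + 3 = 2(5·2^m − 3) + 3 = 5·2^{m+1} − 6 + 3 = 5·2^{m+1} − 3.
By induction, |U(k)| = 5·2^k − 3 for all k ≥ 0.

|U(k)| = 5·2^k − 3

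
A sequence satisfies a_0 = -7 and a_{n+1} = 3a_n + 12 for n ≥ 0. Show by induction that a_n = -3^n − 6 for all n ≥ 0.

Base case: a_0 = -7, and -3^0 − 6 = -1 − 6 = -7.
Assume a_m = -3^m − 6 for some m ≥ 0.
Then a_{m+1} = 3a_m + 12 = 3·(-3^m − 6) + 12 = -3^{m+1} − 18 + 12 = -3^{m+1} − 6.
This completes the inductive step, so a_n = -3^n − 6 for all n ≥ 0.

a_n = -3^n − 6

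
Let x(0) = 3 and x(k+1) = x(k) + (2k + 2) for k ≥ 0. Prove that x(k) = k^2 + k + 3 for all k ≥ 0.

Base case: x(0) = 3, and 0^2 + 0 + 3 = 3.
Assume x(r) = r^2 + r + 3.
Then x(r+1) = x(r) + (2r + 2) = (r^2 + r + 3) + (2r + 2) = r^2 + 3r + 5,
and (r+1)^2 + (r+1) + 3 = r^2 + 3r + 5.
This completes the inductive step, so x(k) = k^2 + k + 3 for all k ≥ 0.

x(k) = k^2 + k + 3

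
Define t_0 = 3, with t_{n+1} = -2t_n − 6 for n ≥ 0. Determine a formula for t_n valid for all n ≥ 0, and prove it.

Claim: t_n = 5·(-2)^n − 2.

Base case: t_0 = 3, and 5·(-2)^0 − 2 = 5 − 2 = 3.
Assume t_j = 5·(-2)^j − 2 for some j ≥ 0.
Then t_{j+1} = -2t_j − 6 = -2·(5·(-2)^j − 2) − 6 = -10·(-2)^j + 4 − 6 = 5·(-2)^{j+1} − 2.
So the formula holds for j+1, and by induction t_n = 5·(-2)^n − 2 for all n ≥ 0.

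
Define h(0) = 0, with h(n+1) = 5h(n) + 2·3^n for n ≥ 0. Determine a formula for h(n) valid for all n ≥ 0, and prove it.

Claim: h(n) = 5^n − 3^n.

Base case: h(0) = 0, and 5^0 − 3^0 = 1 − 1 = 0.
Assume h(k) = 5^k − 3^k for some k ≥ 0.
Then h(k+1) = 5h(k) + 2·3^k = 5·(5^k − 3^k) + 2·3^k = 5^{k+1} − 5·3^k + 2·3^k = 5^{k+1} − 3·3^k = 5^{k+1} − 3^{k+1}.
This completes the inductive step, so h(n) = 5^n − 3^n for all n ≥ 0.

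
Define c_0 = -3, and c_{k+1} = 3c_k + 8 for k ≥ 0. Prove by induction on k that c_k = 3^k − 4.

Base case: c_0 = -3, and 3^0 − 4 = 1 − 4 = -3.
Assume c_m = 3^m − 4 for some m ≥ 0.
Then c_{m+1} = 3c_m + 8 = 3·(3^m − 4) + 8 = 3^{m+1} − 12 + 8 = 3^{m+1} − 4.
By induction, c_k = 3^k − 4 for all k ≥ 0.

c_k = 3^k − 4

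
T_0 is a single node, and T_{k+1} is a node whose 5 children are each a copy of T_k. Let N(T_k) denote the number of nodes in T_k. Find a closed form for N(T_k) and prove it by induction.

Claim: N(T_k) = (5^{k+1} − 1)/4.

Base case: N(T_0) = 1, and (5^{0+1} − 1)/4 = 1.
Assume N(T_r) = (5^{r+1} − 1)/4.
Then N(T_{r+1}) = 1 + 5N(T_r) = 1 + 5·(5^{r+1} − 1)/4 = 1 + (5^{r+2} − 5)/4 = (4 + 5^{r+2} − 5)/4 = (5^{r+2} − 1)/4.
By induction, N(T_k) = (5^{k+1} − 1)/4 for all k ≥ 0.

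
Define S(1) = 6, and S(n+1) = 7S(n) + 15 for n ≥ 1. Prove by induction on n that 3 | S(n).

Base case: S(1) = 6 = 3·2, so 3 | S(1).
Assume 3 | S(r), so S(r) = 3t for some integer t.
Then S(r+1) = 7S(r) + 15 = 7·(3t) + 15 = 3(7t + 5), so 3 | S(r+1).
This completes the inductive step, so 3 | S(n) for all n ≥ 1.

3 | S(n)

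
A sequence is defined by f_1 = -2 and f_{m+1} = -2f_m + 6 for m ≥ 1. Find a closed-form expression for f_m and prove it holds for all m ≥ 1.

Claim: f_m = 2·(-2)^m + 2.

Base case: f_1 = -2, and 2·(-2)^1 + 2 = -4 + 2 = -2.
Assume f_j = 2·(-2)^j + 2 for some j ≥ 1.
Then f_{j+1} = -2f_j + 6 = -2·(2·(-2)^j + 2) + 6 = -4·(-2)^j − 4 + 6 = 2·(-2)^{j+1} + 2.
Hence f_m = 2·(-2)^m + 2 for every m ≥ 1, by induction.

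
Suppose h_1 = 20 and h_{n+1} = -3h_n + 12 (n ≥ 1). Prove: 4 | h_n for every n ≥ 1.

Base case: h_1 = 20 = 4·5, so 4 | h_1.
Assume 4 | h_j, so h_j = 4t for some integer t.
Then h_{j+1} = -3h_j + 12 = -3·(4t) + 12 = 4(-3t + 3), so 4 | h_{j+1}.
This completes the inductive step, so 4 | h_n for all n ≥ 1.

4 | h_n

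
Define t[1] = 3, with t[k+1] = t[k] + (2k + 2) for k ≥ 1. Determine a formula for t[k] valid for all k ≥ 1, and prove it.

Claim: t[k] = k^2 + k + 1.

Base case: t[1] = 3, and 1^2 + 1 + 1 = 3.
Assume t[m] = m^2 + m + 1.
Then t[m+1] = t[m] + (2m + 2) = (m^2 + m + 1) + (2m + 2) = m^2 + 3m + 3,
and (m+1)^2 + (m+1) + 1 = m^2 + 3m + 3.
This completes the inductive step, so t[k] = k^2 + k + 1 for all k ≥ 1.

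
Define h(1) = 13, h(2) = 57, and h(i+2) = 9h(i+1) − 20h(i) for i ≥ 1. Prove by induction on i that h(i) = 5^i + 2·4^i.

Base cases: h(1) = 13 and 5^1 + 2·4^1 = 13; h(2) = 57 and 5^2 + 2·4^2 = 57.
Assume h(j) = 5^j + 2·4^j for all 1 ≤ j ≤ k, where k ≥ 2.
Then h(k+1) = 9h(k) − 20h(k−1) = 9·(5^k + 2·4^k) − 20·(5^{k−1} + 2·4^{k−1}) = (9·5 − 20)5^{k−1} + 2·(9·4 − 20)4^{k−1} = 25·5^{k−1} + 32·4^{k−1} = 5^{k+1} + 2·4^{k+1}.
This completes the inductive step, so h(i) = 5^i + 2·4^i for all i ≥ 1.

h(i) = 5^i + 2·4^i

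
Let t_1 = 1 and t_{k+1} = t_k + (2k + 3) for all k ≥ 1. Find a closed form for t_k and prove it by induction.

Claim: t_k = k^2 + 2k − 2.

Base case: t_1 = 1, and 1^2 + 2·1 − 2 = 1.
Assume t_r = r^2 + 2r − 2.
Then t_{r+1} = t_r + (2r + 3) = (r^2 + 2r − 2) + (2r + 3) = r^2 + 4r + 1,
and (r+1)^2 + 2·(r+1) − 2 = r^2 + 4r + 1.
This completes the inductive step, so t_k = k^2 + 2k − 2 for all k ≥ 1.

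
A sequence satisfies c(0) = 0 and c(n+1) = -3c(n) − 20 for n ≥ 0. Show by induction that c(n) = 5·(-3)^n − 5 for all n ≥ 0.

Base case: c(0) = 0, and 5·(-3)^0 − 5 = 5 − 5 = 0.
Assume c(r) = 5·(-3)^r − 5 for some r ≥ 0.
Then c(r+1) = -3c(r) − 20 = -3·(5·(-3)^r − 5) − 20 = -15·(-3)^r + 15 − 20 = 5·(-3)^{r+1} − 5.
By induction, c(n) = 5·(-3)^n − 5 for all n ≥ 0.

c(n) = 5·(-3)^n − 5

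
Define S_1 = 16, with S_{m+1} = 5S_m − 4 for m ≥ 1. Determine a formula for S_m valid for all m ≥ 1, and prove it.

Claim: S_m = 3·5^m + 1.

Base case: S_1 = 16, and 3·5^1 + 1 = 15 + 1 = 16.
Assume S_j = 3·5^j + 1 for some j ≥ 1.
Then S_{j+1} = 5S_j − 4 = 5·(3·5^j + 1) − 4 = 15·5^j + 5 − 4 = 3·5^{j+1} + 1.
So the formula holds for j+1, and by induction S_m = 3·5^m + 1 for all m ≥ 1.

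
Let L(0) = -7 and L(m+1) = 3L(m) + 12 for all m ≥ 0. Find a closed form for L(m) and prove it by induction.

Claim: L(m) = -3^m − 6.

Base case: L(0) = -7, and -3^0 − 6 = -1 − 6 = -7.
Assume L(k) = -3^k − 6 for some k ≥ 0.
Then L(k+1) = 3L(k) + 12 = 3·(-3^k − 6) + 12 = -3^{k+1} − 18 + 12 = -3^{k+1} − 6.
Hence L(m) = -3^m − 6 for every m ≥ 0, by induction.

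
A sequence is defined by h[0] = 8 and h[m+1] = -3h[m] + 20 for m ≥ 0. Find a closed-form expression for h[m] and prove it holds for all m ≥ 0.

Claim: h[m] = 3·(-3)^m + 5.

Base case: h[0] = 8, and 3·(-3)^0 + 5 = 3 + 5 = 8.
Assume h[k] = 3·(-3)^k + 5 for some k ≥ 0.
Then h[k+1] = -3h[k] + 20 = -3·(3·(-3)^k + 5) + 20 = -9·(-3)^k − 15 + 20 = 3·(-3)^{k+1} + 5.
Hence h[m] = 3·(-3)^m + 5 for every m ≥ 0, by induction.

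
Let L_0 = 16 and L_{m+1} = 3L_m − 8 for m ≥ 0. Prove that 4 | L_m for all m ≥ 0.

Base case: L_0 = 16 = 4·4, so 4 | L_0.
Assume 4 | L_k, so L_k = 4t for some integer t.
Then L_{k+1} = 3L_k − 8 = 3·(4t) − 8 = 4(3t − 2), so 4 | L_{k+1}.
By induction, 4 | L_m for all m ≥ 0.

4 | L_m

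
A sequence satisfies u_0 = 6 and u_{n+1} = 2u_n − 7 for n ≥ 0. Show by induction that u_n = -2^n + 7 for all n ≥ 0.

Base case: u_0 = 6, and -2^0 + 7 = -1 + 7 = 6.
Assume u_k = -2^k + 7 for some k ≥ 0.
Then u_{k+1} = 2u_k − 7 = 2·(-2^k + 7) − 7 = -2^{k+1} + 14 − 7 = -2^{k+1} + 7.
By induction, u_n = -2^n + 7 for all n ≥ 0.

u_n = -2^n + 7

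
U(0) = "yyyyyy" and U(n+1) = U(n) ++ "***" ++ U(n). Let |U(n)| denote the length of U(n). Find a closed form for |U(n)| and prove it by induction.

Claim: |U(n)| = 9·2^n − 3.

Base case: |U(0)| = 6, and 9·2^0 − 3 = 6.
Assume |U(r)| = 9·2^r − 3.
Then |U(r+1)| = |U(r)| + 3 + |U(r)| = 2|U(r)| + 3 = 2(9·2^r − 3) + 3 = 9·2^{r+1} − 6 + 3 = 9·2^{r+1} − 3.
So the formula holds for r+1, and by induction |U(n)| = 9·2^n − 3 for all n ≥ 0.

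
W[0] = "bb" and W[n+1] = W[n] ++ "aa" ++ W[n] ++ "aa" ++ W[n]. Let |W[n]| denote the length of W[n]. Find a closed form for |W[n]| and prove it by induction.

Claim: |W[n]| = 4·3^n − 2.

Base case: |W[0]| = 2, and 4·3^0 − 2 = 2.
Assume |W[m]| = 4·3^m − 2.
Then |W[m+1]| = 3|W[m]| + 4 = 3(4·3^m − 2) + 4 = 4·3^{m+1} − 6 + 4 = 4·3^{m+1} − 2.
This completes the inductive step, so |W[n]| = 4·3^n − 2 for all n ≥ 0.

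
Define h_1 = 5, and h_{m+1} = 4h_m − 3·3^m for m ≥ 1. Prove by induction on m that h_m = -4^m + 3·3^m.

Base case: h_1 = 5, and -4^1 + 3·3^1 = -4 + 9 = 5.
Assume h_j = -4^j + 3·3^j for some j ≥ 1.
Then h_{j+1} = 4h_j − 3·3^j = 4·(-4^j + 3·3^j) − 3·3^j = -4^{j+1} + 12·3^j − 3·3^j = -4^{j+1} + 9·3^j = -4^{j+1} + 3·3^{j+1}.
This completes the inductive step, so h_m = -4^m + 3·3^m for all m ≥ 1.

h_m = -4^m + 3·3^m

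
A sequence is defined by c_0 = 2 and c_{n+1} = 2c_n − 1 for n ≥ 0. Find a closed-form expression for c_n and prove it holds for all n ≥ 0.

Claim: c_n = 2^n + 1.

Base case: c_0 = 2, and 2^0 + 1 = 1 + 1 = 2.
Assume c_r = 2^r + 1 for some r ≥ 0.
Then c_{r+1} = 2c_r − 1 = 2·(2^r + 1) − 1 = 2^{r+1} + 2 − 1 = 2^{r+1} + 1.
So the formula holds for r+1, and by induction c_n = 2^n + 1 for all n ≥ 0.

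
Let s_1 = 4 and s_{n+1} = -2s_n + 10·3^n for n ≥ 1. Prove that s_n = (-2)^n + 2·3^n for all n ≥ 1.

Base case: s_1 = 4, and (-2)^1 + 2·3^1 = -2 + 6 = 4.
Assume s_j = (-2)^j + 2·3^j for some j ≥ 1.
Then s_{j+1} = -2s_j + 10·3^j = -2·((-2)^j + 2·3^j) + 10·3^j = (-2)^{j+1} − 4·3^j + 10·3^j = (-2)^{j+1} + 6·3^j = (-2)^{j+1} + 2·3^{j+1}.
Hence s_n = (-2)^n + 2·3^n for every n ≥ 1, by induction.

s_n = (-2)^n + 2·3^n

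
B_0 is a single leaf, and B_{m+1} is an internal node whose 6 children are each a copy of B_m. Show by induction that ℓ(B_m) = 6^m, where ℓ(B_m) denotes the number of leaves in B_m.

Base case: ℓ(B_0) = 1, and 6^0 = 1.
Assume ℓ(B_k) = 6^k.
Then ℓ(B_{k+1}) = 6·ℓ(B_k) = 6·6^k = 6^{k+1}.
Hence ℓ(B_m) = 6^m for every m ≥ 0, by induction.

ℓ(B_m) = 6^m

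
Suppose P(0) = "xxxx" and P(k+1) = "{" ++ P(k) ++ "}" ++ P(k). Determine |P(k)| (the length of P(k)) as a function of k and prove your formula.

Claim: |P(k)| = 6·2^k − 2.

Base case: |P(0)| = 4, and 6·2^0 − 2 = 4.
Assume |P(r)| = 6·2^r − 2.
Then |P(r+1)| = 1 + |P(r)| + 1 + |P(r)| = 2|P(r)| + 2 = 2(6·2^r − 2) + 2 = 6·2^{r+1} − 4 + 2 = 6·2^{r+1} − 2.
So the formula holds for r+1, and by induction |P(k)| = 6·2^k − 2 for all k ≥ 0.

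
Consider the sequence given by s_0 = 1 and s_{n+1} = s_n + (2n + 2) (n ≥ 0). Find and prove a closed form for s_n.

Claim: s_n = n^2 + n + 1.

Base case: s_0 = 1, and 0^2 + 0 + 1 = 1.
Assume s_j = j^2 + j + 1.
Then s_{j+1} = s_j + (2j + 2) = (j^2 + j + 1) + (2j + 2) = j^2 + 3j + 3,
and (j+1)^2 + (j+1) + 1 = j^2 + 3j + 3.
By induction, s_n = n^2 + n + 1 for all n ≥ 0.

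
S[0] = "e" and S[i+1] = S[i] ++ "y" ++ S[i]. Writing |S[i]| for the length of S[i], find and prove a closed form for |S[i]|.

Claim: |S[i]| = 2^{i+1} − 1.

Base case: |S[0]| = 1, and 2^{0+1} − 1 = 1.
Assume |S[r]| = 2^{r+1} − 1.
Then |S[r+1]| = |S[r]| + 1 + |S[r]| = 2|S[r]| + 1 = 2(2^{r+1} − 1) + 1 = 2^{r+2} − 2 + 1 = 2^{r+2} − 1.
Hence |S[i]| = 2^{i+1} − 1 for every i ≥ 0, by induction.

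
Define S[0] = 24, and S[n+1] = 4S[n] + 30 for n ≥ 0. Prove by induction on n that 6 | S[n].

Base case: S[0] = 24 = 6·4, so 6 | S[0].
Assume 6 | S[m], so S[m] = 6t for some integer t.
Then S[m+1] = 4S[m] + 30 = 4·(6t) + 30 = 6(4t + 5), so 6 | S[m+1].
So the property holds for m+1, and by induction 6 | S[n] for all n ≥ 0.

6 | S[n]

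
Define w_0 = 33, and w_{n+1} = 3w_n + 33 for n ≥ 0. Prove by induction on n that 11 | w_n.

Base case: w_0 = 33 = 11·3, so 11 | w_0.
Assume 11 | w_j, so w_j = 11t for some integer t.
Then w_{j+1} = 3w_j + 33 = 3·(11t) + 33 = 11(3t + 3), so 11 | w_{j+1}.
Hence 11 | w_n for every n ≥ 0, by induction.

11 | w_n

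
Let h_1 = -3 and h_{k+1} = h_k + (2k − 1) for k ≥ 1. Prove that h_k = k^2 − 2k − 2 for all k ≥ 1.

Base case: h_1 = -3, and 1^2 − 2·1 − 2 = -3.
Assume h_m = m^2 − 2m − 2.
Then h_{m+1} = h_m + (2m − 1) = (m^2 − 2m − 2) + (2m − 1) = m^2 − 3,
and (m+1)^2 − 2·(m+1) − 2 = m^2 − 3.
By induction, h_k = k^2 − 2k − 2 for all k ≥ 1.

h_k = k^2 − 2k − 2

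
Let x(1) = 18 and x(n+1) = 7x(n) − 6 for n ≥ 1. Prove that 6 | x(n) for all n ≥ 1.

Base case: x(1) = 18 = 6·3, so 6 | x(1).
Assume 6 | x(k), so x(k) = 6t for some integer t.
Then x(k+1) = 7x(k) − 6 = 7·(6t) − 6 = 6(7t − 1), so 6 | x(k+1).
Hence 6 | x(n) for every n ≥ 1, by induction.

6 | x(n)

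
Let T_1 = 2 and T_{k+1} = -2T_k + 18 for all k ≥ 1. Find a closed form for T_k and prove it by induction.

Claim: T_k = 2·(-2)^k + 6.

Base case: T_1 = 2, and 2·(-2)^1 + 6 = -4 + 6 = 2.
Assume T_m = 2·(-2)^m + 6 for some m ≥ 1.
Then T_{m+1} = -2T_m + 18 = -2·(2·(-2)^m + 6) + 18 = -4·(-2)^m − 12 + 18 = 2·(-2)^{m+1} + 6.
So the formula holds for m+1, and by induction T_k = 2·(-2)^k + 6 for all k ≥ 1.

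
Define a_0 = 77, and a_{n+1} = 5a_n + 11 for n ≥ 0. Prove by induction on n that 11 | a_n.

Base case: a_0 = 77 = 11·7, so 11 | a_0.
Assume 11 | a_j, so a_j = 11t for some integer t.
Then a_{j+1} = 5a_j + 11 = 5·(11t) + 11 = 11(5t + 1), so 11 | a_{j+1}.
Hence 11 | a_n for every n ≥ 0, by induction.

11 | a_n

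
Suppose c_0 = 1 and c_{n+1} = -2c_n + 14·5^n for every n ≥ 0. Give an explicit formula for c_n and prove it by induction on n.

Claim: c_n = -(-2)^n + 2·5^n.

Base case: c_0 = 1, and -(-2)^0 + 2·5^0 = -1 + 2 = 1.
Assume c_k = -(-2)^k + 2·5^k for some k ≥ 0.
Then c_{k+1} = -2c_k + 14·5^k = -2·(-(-2)^k + 2·5^k) + 14·5^k = -(-2)^{k+1} − 4·5^k + 14·5^k = -(-2)^{k+1} + 10·5^k = -(-2)^{k+1} + 2·5^{k+1}.
Hence c_n = -(-2)^n + 2·5^n for every n ≥ 0, by induction.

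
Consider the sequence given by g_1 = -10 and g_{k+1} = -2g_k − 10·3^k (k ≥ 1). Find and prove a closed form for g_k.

Claim: g_k = 2·(-2)^k − 2·3^k.

Base case: g_1 = -10, and 2·(-2)^1 − 2·3^1 = -4 − 6 = -10.
Assume g_m = 2·(-2)^m − 2·3^m for some m ≥ 1.
Then g_{m+1} = -2g_m − 10·3^m = -2·(2·(-2)^m − 2·3^m) − 10·3^m = 2·(-2)^{m+1} + 4·3^m − 10·3^m = 2·(-2)^{m+1} − 6·3^m = 2·(-2)^{m+1} − 2·3^{m+1}.
So the formula holds for m+1, and by induction g_k = 2·(-2)^k − 2·3^k for all k ≥ 1.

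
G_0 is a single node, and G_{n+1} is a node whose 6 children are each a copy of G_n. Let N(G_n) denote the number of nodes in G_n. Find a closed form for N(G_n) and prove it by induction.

Claim: N(G_n) = (6^{n+1} − 1)/5.

Base case: N(G_0) = 1, and (6^{0+1} − 1)/5 = 1.
Assume N(G_k) = (6^{k+1} − 1)/5.
Then N(G_{k+1}) = 1 + 6N(G_k) = 1 + 6·(6^{k+1} − 1)/5 = 1 + (6^{k+2} − 6)/5 = (5 + 6^{k+2} − 6)/5 = (6^{k+2} − 1)/5.
This completes the inductive step, so N(G_n) = (6^{n+1} − 1)/5 for all n ≥ 0.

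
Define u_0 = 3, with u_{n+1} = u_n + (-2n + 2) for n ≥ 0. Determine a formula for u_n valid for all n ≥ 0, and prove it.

Claim: u_n = -n^2 + 3n + 3.

Base case: u_0 = 3, and -0^2 + 3·0 + 3 = 3.
Assume u_j = -j^2 + 3j + 3.
Then u_{j+1} = u_j + (-2j + 2) = (-j^2 + 3j + 3) + (-2j + 2) = -j^2 + j + 5,
and -(j+1)^2 + 3·(j+1) + 3 = -j^2 + j + 5.
By induction, u_n = -n^2 + 3n + 3 for all n ≥ 0.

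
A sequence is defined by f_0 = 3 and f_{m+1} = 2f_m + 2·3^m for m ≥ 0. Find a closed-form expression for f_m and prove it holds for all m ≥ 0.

Claim: f_m = 2^m + 2·3^m.

Base case: f_0 = 3, and 2^0 + 2·3^0 = 1 + 2 = 3.
Assume f_k = 2^k + 2·3^k for some k ≥ 0.
Then f_{k+1} = 2f_k + 2·3^k = 2·(2^k + 2·3^k) + 2·3^k = 2^{k+1} + 4·3^k + 2·3^k = 2^{k+1} + 6·3^k = 2^{k+1} + 2·3^{k+1}.
By induction, f_m = 2^m + 2·3^m for all m ≥ 0.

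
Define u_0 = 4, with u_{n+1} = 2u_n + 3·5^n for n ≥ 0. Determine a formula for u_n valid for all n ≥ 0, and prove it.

Claim: u_n = 3·2^n + 5^n.

Base case: u_0 = 4, and 3·2^0 + 5^0 = 3 + 1 = 4.
Assume u_j = 3·2^j + 5^j for some j ≥ 0.
Then u_{j+1} = 2u_j + 3·5^j = 2·(3·2^j + 5^j) + 3·5^j = 3·2^{j+1} + 2·5^j + 3·5^j = 3·2^{j+1} + 5·5^j = 3·2^{j+1} + 5^{j+1}.
So the formula holds for j+1, and by induction u_n = 3·2^n + 5^n for all n ≥ 0.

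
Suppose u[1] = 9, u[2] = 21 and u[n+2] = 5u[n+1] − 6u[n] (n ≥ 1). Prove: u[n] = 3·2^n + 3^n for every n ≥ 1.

Base cases: u[1] = 9 and 3·2^1 + 3^1 = 9; u[2] = 21 and 3·2^2 + 3^2 = 21.
Assume u[j] = 3·2^j + 3^j for all 1 ≤ j ≤ m, where m ≥ 2.
Then u[m+1] = 5u[m] − 6u[m−1] = 5·(3·2^m + 3^m) − 6·(3·2^{m−1} + 3^{m−1}) = 3·(5·2 − 6)2^{m−1} + (5·3 − 6)3^{m−1} = 12·2^{m−1} + 9·3^{m−1} = 3·2^{m+1} + 3^{m+1}.
Hence u[n] = 3·2^n + 3^n for every n ≥ 1, by strong induction.

u[n] = 3·2^n + 3^n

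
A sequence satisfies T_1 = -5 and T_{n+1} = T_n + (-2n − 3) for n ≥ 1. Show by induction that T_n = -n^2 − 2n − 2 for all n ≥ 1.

Base case: T_1 = -5, and -1^2 − 2·1 − 2 = -5.
Assume T_k = -k^2 − 2k − 2.
Then T_{k+1} = T_k + (-2k − 3) = (-k^2 − 2k − 2) + (-2k − 3) = -k^2 − 4k − 5,
and -(k+1)^2 − 2·(k+1) − 2 = -k^2 − 4k − 5.
By induction, T_n = -n^2 − 2n − 2 for all n ≥ 1.

T_n = -n^2 − 2n − 2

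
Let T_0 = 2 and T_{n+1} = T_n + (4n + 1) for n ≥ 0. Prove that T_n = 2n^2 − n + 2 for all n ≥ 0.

Base case: T_0 = 2, and 2·0^2 − 0 + 2 = 2.
Assume T_m = 2m^2 − m + 2.
Then T_{m+1} = T_m + (4m + 1) = (2m^2 − m + 2) + (4m + 1) = 2m^2 + 3m + 3,
and 2·(m+1)^2 − (m+1) + 2 = 2m^2 + 3m + 3.
By induction, T_n = 2n^2 − n + 2 for all n ≥ 0.

T_n = 2n^2 − n + 2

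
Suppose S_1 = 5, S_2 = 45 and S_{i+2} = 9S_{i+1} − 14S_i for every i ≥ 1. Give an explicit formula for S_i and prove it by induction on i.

Claim: S_i = 7^i − 2^i.

Base cases: S_1 = 5 and 7^1 − 2^1 = 5; S_2 = 45 and 7^2 − 2^2 = 45.
Assume S_j = 7^j − 2^j for all 1 ≤ j ≤ r, where r ≥ 2.
Then S_{r+1} = 9S_r − 14S_{r−1} = 9·(7^r − 2^r) − 14·(7^{r−1} − 2^{r−1}) = (9·7 − 14)7^{r−1} − (9·2 − 14)2^{r−1} = 49·7^{r−1} − 4·2^{r−1} = 7^{r+1} − 2^{r+1}.
Hence S_i = 7^i − 2^i for every i ≥ 1, by strong induction.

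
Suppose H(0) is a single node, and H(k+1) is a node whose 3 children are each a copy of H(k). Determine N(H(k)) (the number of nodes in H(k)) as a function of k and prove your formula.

Claim: N(H(k)) = (3^{k+1} − 1)/2.

Base case: N(H(0)) = 1, and (3^{0+1} − 1)/2 = 1.
Assume N(H(r)) = (3^{r+1} − 1)/2.
Then N(H(r+1)) = 1 + 3N(H(r)) = 1 + 3·(3^{r+1} − 1)/2 = 1 + (3^{r+2} − 3)/2 = (2 + 3^{r+2} − 3)/2 = (3^{r+2} − 1)/2.
So the formula holds for r+1, and by induction N(H(k)) = (3^{k+1} − 1)/2 for all k ≥ 0.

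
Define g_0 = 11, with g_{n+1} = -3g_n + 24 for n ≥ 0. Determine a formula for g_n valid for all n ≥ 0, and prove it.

Claim: g_n = 5·(-3)^n + 6.

Base case: g_0 = 11, and 5·(-3)^0 + 6 = 5 + 6 = 11.
Assume g_r = 5·(-3)^r + 6 for some r ≥ 0.
Then g_{r+1} = -3g_r + 24 = -3·(5·(-3)^r + 6) + 24 = -15·(-3)^r − 18 + 24 = 5·(-3)^{r+1} + 6.
So the formula holds for r+1, and by induction g_n = 5·(-3)^n + 6 for all n ≥ 0.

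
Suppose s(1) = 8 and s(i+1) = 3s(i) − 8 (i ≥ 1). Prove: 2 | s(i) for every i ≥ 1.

Base case: s(1) = 8 = 2·4, so 2 | s(1).
Assume 2 | s(j), so s(j) = 2t for some integer t.
Then s(j+1) = 3s(j) − 8 = 3·(2t) − 8 = 2(3t − 4), so 2 | s(j+1).
By induction, 2 | s(i) for all i ≥ 1.

2 | s(i)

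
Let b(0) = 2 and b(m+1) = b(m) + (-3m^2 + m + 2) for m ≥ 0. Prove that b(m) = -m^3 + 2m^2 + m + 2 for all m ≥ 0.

Base case: b(0) = 2, and -0^3 + 2·0^2 + 0 + 2 = 2.
Assume b(j) = -j^3 + 2j^2 + j + 2.
Then b(j+1) = b(j) + (-3j^2 + j + 2) = (-j^3 + 2j^2 + j + 2) + (-3j^2 + j + 2) = -j^3 − j^2 + 2j + 4,
and -(j+1)^3 + 2·(j+1)^2 + (j+1) + 2 = -j^3 − j^2 + 2j + 4.
This completes the inductive step, so b(m) = -m^3 + 2m^2 + m + 2 for all m ≥ 0.

b(m) = -m^3 + 2m^2 + m + 2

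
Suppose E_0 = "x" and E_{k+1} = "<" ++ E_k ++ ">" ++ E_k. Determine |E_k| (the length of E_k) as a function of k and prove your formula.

Claim: |E_k| = 3·2^k − 2.

Base case: |E_0| = 1, and 3·2^0 − 2 = 1.
Assume |E_r| = 3·2^r − 2.
Then |E_{r+1}| = 1 + |E_r| + 1 + |E_r| = 2|E_r| + 2 = 2(3·2^r − 2) + 2 = 3·2^{r+1} − 4 + 2 = 3·2^{r+1} − 2.
Hence |E_k| = 3·2^k − 2 for every k ≥ 0, by induction.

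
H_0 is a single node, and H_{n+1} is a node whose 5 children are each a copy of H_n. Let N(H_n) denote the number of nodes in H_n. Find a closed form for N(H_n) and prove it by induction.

Claim: N(H_n) = (5^{n+1} − 1)/4.

Base case: N(H_0) = 1, and (5^{0+1} − 1)/4 = 1.
Assume N(H_m) = (5^{m+1} − 1)/4.
Then N(H_{m+1}) = 1 + 5N(H_m) = 1 + 5·(5^{m+1} − 1)/4 = 1 + (5^{m+2} − 5)/4 = (4 + 5^{m+2} − 5)/4 = (5^{m+2} − 1)/4.
By induction, N(H_n) = (5^{n+1} − 1)/4 for all n ≥ 0.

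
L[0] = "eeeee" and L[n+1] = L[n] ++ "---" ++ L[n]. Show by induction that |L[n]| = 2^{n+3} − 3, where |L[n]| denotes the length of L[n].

Base case: |L[0]| = 5, and 2^{0+3} − 3 = 5.
Assume |L[k]| = 2^{k+3} − 3.
Then |L[k+1]| = |L[k]| + 3 + |L[k]| = 2|L[k]| + 3 = 2(2^{k+3} − 3) + 3 = 2^{k+1+3} − 6 + 3 = 2^{k+1+3} − 3.
So the formula holds for k+1, and by induction |L[n]| = 2^{n+3} − 3 for all n ≥ 0.

|L[n]| = 2^{n+3} − 3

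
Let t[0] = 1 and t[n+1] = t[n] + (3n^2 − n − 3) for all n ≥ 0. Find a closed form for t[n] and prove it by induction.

Claim: t[n] = n^3 − 2n^2 − 2n + 1.

Base case: t[0] = 1, and 0^3 − 2·0^2 − 2·0 + 1 = 1.
Assume t[j] = j^3 − 2j^2 − 2j + 1.
Then t[j+1] = t[j] + (3j^2 − j − 3) = (j^3 − 2j^2 − 2j + 1) + (3j^2 − j − 3) = j^3 + j^2 − 3j − 2,
and (j+1)^3 − 2·(j+1)^2 − 2·(j+1) + 1 = j^3 + j^2 − 3j − 2.
Hence t[n] = n^3 − 2n^2 − 2n + 1 for every n ≥ 0, by induction.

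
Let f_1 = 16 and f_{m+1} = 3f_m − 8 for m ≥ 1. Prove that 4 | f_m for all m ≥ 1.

Base case: f_1 = 16 = 4·4, so 4 | f_1.
Assume 4 | f_r, so f_r = 4t for some integer t.
Then f_{r+1} = 3f_r − 8 = 3·(4t) − 8 = 4(3t − 2), so 4 | f_{r+1}.
By induction, 4 | f_m for all m ≥ 1.

4 | f_m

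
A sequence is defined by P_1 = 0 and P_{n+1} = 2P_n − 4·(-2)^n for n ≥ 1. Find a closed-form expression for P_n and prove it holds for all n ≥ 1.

Claim: P_n = 2^n + (-2)^n.

Base case: P_1 = 0, and 2^1 + (-2)^1 = 2 − 2 = 0.
Assume P_j = 2^j + (-2)^j for some j ≥ 1.
Then P_{j+1} = 2P_j − 4·(-2)^j = 2·(2^j + (-2)^j) − 4·(-2)^j = 2^{j+1} + 2·(-2)^j − 4·(-2)^j = 2^{j+1} − 2·(-2)^j = 2^{j+1} + (-2)^{j+1}.
Hence P_n = 2^n + (-2)^n for every n ≥ 1, by induction.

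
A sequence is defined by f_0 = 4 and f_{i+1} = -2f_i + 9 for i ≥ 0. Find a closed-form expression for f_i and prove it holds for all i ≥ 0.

Claim: f_i = (-2)^i + 3.

Base case: f_0 = 4, and (-2)^0 + 3 = 1 + 3 = 4.
Assume f_j = (-2)^j + 3 for some j ≥ 0.
Then f_{j+1} = -2f_j + 9 = -2·((-2)^j + 3) + 9 = -2·(-2)^j − 6 + 9 = (-2)^{j+1} + 3.
So the formula holds for j+1, and by induction f_i = (-2)^i + 3 for all i ≥ 0.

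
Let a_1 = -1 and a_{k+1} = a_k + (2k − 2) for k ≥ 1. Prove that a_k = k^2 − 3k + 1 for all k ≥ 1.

Base case: a_1 = -1, and 1^2 − 3·1 + 1 = -1.
Assume a_j = j^2 − 3j + 1.
Then a_{j+1} = a_j + (2j − 2) = (j^2 − 3j + 1) + (2j − 2) = j^2 − j − 1,
and (j+1)^2 − 3·(j+1) + 1 = j^2 − j − 1.
By induction, a_k = k^2 − 3k + 1 for all k ≥ 1.

a_k = k^2 − 3k + 1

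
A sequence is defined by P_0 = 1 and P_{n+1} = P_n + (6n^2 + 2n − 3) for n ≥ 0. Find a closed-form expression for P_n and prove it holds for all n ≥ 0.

Claim: P_n = 2n^3 − 2n^2 − 3n + 1.

Base case: P_0 = 1, and 2·0^3 − 2·0^2 − 3·0 + 1 = 1.
Assume P_k = 2k^3 − 2k^2 − 3k + 1.
Then P_{k+1} = P_k + (6k^2 + 2k − 3) = (2k^3 − 2k^2 − 3k + 1) + (6k^2 + 2k − 3) = 2k^3 + 4k^2 − k − 2,
and 2·(k+1)^3 − 2·(k+1)^2 − 3·(k+1) + 1 = 2k^3 + 4k^2 − k − 2.
By induction, P_n = 2n^3 − 2n^2 − 3n + 1 for all n ≥ 0.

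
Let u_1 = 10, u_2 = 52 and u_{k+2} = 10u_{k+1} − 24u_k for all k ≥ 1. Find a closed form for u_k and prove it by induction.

Claim: u_k = 4^k + 6^k.

Base cases: u_1 = 10 and 4^1 + 6^1 = 10; u_2 = 52 and 4^2 + 6^2 = 52.
Assume u_j = 4^j + 6^j for all 1 ≤ j ≤ m, where m ≥ 2.
Then u_{m+1} = 10u_m − 24u_{m−1} = 10·(4^m + 6^m) − 24·(4^{m−1} + 6^{m−1}) = (10·4 − 24)4^{m−1} + (10·6 − 24)6^{m−1} = 16·4^{m−1} + 36·6^{m−1} = 4^{m+1} + 6^{m+1}.
So the formula holds for m+1, and by strong induction u_k = 4^k + 6^k for all k ≥ 1.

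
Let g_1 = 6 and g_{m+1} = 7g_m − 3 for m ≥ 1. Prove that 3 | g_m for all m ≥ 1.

Base case: g_1 = 6 = 3·2, so 3 | g_1.
Assume 3 | g_k, so g_k = 3t for some integer t.
Then g_{k+1} = 7g_k − 3 = 7·(3t) − 3 = 3(7t − 1), so 3 | g_{k+1}.
This completes the inductive step, so 3 | g_m for all m ≥ 1.

3 | g_m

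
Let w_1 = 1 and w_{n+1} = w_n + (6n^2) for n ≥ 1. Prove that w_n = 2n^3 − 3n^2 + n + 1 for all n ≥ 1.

Base case: w_1 = 1, and 2·1^3 − 3·1^2 + 1 + 1 = 1.
Assume w_m = 2m^3 − 3m^2 + m + 1.
Then w_{m+1} = w_m + (6m^2) = (2m^3 − 3m^2 + m + 1) + (6m^2) = 2m^3 + 3m^2 + m + 1,
and 2·(m+1)^3 − 3·(m+1)^2 + (m+1) + 1 = 2m^3 + 3m^2 + m + 1.
This completes the inductive step, so w_n = 2n^3 − 3n^2 + n + 1 for all n ≥ 1.

w_n = 2n^3 − 3n^2 + n + 1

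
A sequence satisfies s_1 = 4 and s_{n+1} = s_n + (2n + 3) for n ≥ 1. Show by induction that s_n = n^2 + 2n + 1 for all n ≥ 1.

Base case: s_1 = 4, and 1^2 + 2·1 + 1 = 4.
Assume s_r = r^2 + 2r + 1.
Then s_{r+1} = s_r + (2r + 3) = (r^2 + 2r + 1) + (2r + 3) = r^2 + 4r + 4,
and (r+1)^2 + 2·(r+1) + 1 = r^2 + 4r + 4.
By induction, s_n = n^2 + 2n + 1 for all n ≥ 1.

s_n = n^2 + 2n + 1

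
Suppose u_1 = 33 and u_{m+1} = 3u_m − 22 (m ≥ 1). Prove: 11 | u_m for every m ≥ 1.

Base case: u_1 = 33 = 11·3, so 11 | u_1.
Assume 11 | u_r, so u_r = 11t for some integer t.
Then u_{r+1} = 3u_r − 22 = 3·(11t) − 22 = 11(3t − 2), so 11 | u_{r+1}.
Hence 11 | u_m for every m ≥ 1, by induction.

11 | u_m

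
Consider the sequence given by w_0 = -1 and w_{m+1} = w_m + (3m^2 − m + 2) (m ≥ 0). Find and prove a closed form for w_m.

Claim: w_m = m^3 − 2m^2 + 3m − 1.

Base case: w_0 = -1, and 0^3 − 2·0^2 + 3·0 − 1 = -1.
Assume w_j = j^3 − 2j^2 + 3j − 1.
Then w_{j+1} = w_j + (3j^2 − j + 2) = (j^3 − 2j^2 + 3j − 1) + (3j^2 − j + 2) = j^3 + j^2 + 2j + 1,
and (j+1)^3 − 2·(j+1)^2 + 3·(j+1) − 1 = j^3 + j^2 + 2j + 1.
By induction, w_m = m^3 − 2m^2 + 3m − 1 for all m ≥ 0.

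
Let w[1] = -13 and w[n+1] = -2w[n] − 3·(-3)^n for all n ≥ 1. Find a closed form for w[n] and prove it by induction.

Claim: w[n] = 2·(-2)^n + 3·(-3)^n.

Base case: w[1] = -13, and 2·(-2)^1 + 3·(-3)^1 = -4 − 9 = -13.
Assume w[r] = 2·(-2)^r + 3·(-3)^r for some r ≥ 1.
Then w[r+1] = -2w[r] − 3·(-3)^r = -2·(2·(-2)^r + 3·(-3)^r) − 3·(-3)^r = 2·(-2)^{r+1} − 6·(-3)^r − 3·(-3)^r = 2·(-2)^{r+1} − 9·(-3)^r = 2·(-2)^{r+1} + 3·(-3)^{r+1}.
So the formula holds for r+1, and by induction w[n] = 2·(-2)^n + 3·(-3)^n for all n ≥ 1.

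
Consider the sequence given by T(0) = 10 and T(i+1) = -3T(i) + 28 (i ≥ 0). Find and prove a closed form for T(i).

Claim: T(i) = 3·(-3)^i + 7.

Base case: T(0) = 10, and 3·(-3)^0 + 7 = 3 + 7 = 10.
Assume T(m) = 3·(-3)^m + 7 for some m ≥ 0.
Then T(m+1) = -3T(m) + 28 = -3·(3·(-3)^m + 7) + 28 = -9·(-3)^m − 21 + 28 = 3·(-3)^{m+1} + 7.
Hence T(i) = 3·(-3)^i + 7 for every i ≥ 0, by induction.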